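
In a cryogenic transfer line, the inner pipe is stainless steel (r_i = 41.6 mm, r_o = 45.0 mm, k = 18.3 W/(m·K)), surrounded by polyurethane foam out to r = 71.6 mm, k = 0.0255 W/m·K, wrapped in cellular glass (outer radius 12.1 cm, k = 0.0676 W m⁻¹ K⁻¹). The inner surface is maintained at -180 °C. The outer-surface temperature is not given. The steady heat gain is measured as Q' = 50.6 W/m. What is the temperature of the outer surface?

T_out = 29.2 °C

Sum the resistances:
  R'_stainless steel = ln(0.0450/0.0416)/(2πk) = 0.07856/(2π·18.3) = 6.833×10^-4 m·K/W
  R'_polyurethane foam = ln(0.0716/0.0450)/(2πk) = 0.4644/(2π·0.0255) = 2.899 m·K/W
  R'_cellular glass = ln(0.121/0.0716)/(2πk) = 0.5247/(2π·0.0676) = 1.235 m·K/W
ΣR = 4.135 m·K/W
ΔT = Q'·ΣR = 50.6 × 4.135 = 209.2 K
Heat flows inward, so T_out = T_in + ΔT = -180 + 209.2 = 29.2 °C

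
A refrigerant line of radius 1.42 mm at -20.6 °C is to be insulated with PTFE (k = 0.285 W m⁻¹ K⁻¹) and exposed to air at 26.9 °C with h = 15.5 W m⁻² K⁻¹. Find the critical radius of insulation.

r_cr = 1.84 cm

For a cylinder, r_cr = k_ins/h = 0.285/15.5 = 0.0184 m = 1.84 cm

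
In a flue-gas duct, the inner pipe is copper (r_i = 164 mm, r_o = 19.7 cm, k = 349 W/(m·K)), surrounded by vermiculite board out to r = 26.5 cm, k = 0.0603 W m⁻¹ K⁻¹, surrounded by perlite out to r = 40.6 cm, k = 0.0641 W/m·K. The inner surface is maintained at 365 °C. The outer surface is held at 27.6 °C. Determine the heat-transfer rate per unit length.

Resistance network (inner→outer):
  R'_copper = ln(0.197/0.164)/(2πk) = 0.1833/(2π·349) = 8.361×10^-5 m·K/W
  R'_vermiculite board = ln(0.265/0.197)/(2πk) = 0.2965/(2π·0.0603) = 0.7826 m·K/W
  R'_perlite = ln(0.406/0.265)/(2πk) = 0.4266/(2π·0.0641) = 1.059 m·K/W
ΣR = 8.361×10^-5 + 0.7826 + 1.059 = 1.842 m·K/W
Q' = ΔT/ΣR = (365 °C − 27.6 °C)/1.842 = 183 W/m

Q' = 183 W/m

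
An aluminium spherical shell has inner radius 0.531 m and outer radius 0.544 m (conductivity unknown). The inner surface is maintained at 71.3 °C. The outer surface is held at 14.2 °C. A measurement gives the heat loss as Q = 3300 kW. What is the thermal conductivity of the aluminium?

k = 207 W/m·K

ΣR = ΔT/Q = |71.3 − 14.2|/3.30×10^6 = 1.730×10^-5 K/W
(1/r₁−1/r₂)/(4πk) = 1.730×10^-5 ⇒ k = 0.04500/(4π·1.730×10^-5) = 207 W/m·K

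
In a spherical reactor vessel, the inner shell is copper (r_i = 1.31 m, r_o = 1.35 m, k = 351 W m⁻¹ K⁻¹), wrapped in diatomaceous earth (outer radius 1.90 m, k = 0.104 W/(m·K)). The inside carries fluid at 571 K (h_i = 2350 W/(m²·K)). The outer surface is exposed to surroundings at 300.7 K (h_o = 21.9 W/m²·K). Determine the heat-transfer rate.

Series thermal resistances, inner to outer:
  R_conv,in = 1/(4πr²h) = 1/(4π·1.31²·2350) = 1.973×10^-5 K/W
  R_copper = (1/1.31 − 1/1.35)/(4πk) = 0.02262/(4π·351) = 5.128×10^-6 K/W
  R_diatomaceous earth = (1/1.35 − 1/1.90)/(4πk) = 0.2144/(4π·0.104) = 0.1641 K/W
  R_conv,out = 1/(4πr²h) = 1/(4π·1.90²·21.9) = 0.001007 K/W
ΣR = 1.973×10^-5 + 5.128×10^-6 + 0.1641 + 0.001007 = 0.1651 K/W
Q = ΔT/ΣR = (571 K − 300.7 K)/0.1651 = 1640 W

Q = 1640 W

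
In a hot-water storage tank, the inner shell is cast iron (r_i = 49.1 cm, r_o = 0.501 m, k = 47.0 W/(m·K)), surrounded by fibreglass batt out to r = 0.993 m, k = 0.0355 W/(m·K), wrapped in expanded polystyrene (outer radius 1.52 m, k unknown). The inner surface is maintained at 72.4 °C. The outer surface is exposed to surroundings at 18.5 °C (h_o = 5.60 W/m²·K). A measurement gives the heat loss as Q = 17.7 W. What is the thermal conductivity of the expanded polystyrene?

ΣR = ΔT/Q = |72.4 − 18.5|/17.7 = 3.045 K/W
Known resistances:
  R_cast iron = (1/0.491 − 1/0.501)/(4πk) = 0.04065/(4π·47.0) = 6.883×10^-5 K/W
  R_fibreglass batt = (1/0.501 − 1/0.993)/(4πk) = 0.9890/(4π·0.0355) = 2.217 K/W
  R_conv,out = 1/(4πr²h) = 1/(4π·1.52²·5.60) = 0.006151 K/W
R_expanded polystyrene = ΣR − ΣR_known = 3.045 − 2.223 = 0.8220 K/W
(1/r₁−1/r₂)/(4πk) = 0.8220 ⇒ k = 0.3492/(4π·0.8220) = 0.0338 W/m·K

k = 0.0338 W/m·K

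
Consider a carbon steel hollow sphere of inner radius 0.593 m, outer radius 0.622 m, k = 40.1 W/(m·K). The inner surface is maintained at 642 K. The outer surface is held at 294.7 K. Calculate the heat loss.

Q = 4πk·ΔT/(1/r₁ − 1/r₂) = 4π × 40.1 × 347.3 / (1/0.593 − 1/0.622) = 2.23×10^6 W

Q = 2.23×10^6 W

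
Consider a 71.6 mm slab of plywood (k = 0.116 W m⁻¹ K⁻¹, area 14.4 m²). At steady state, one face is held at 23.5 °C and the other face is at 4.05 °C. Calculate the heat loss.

Q = 454 W

Q = kA·ΔT/L = 0.116 × 14.4 × |23.5 °C − 4.05 °C| / 0.0716 = 454 W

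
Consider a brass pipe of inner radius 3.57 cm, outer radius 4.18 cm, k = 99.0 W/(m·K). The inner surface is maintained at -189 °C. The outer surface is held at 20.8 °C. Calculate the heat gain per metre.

Q' = 2πk·ΔT/ln(r₂/r₁) = 2π × 99.0 × 209.8 / ln(0.0418/0.0357) = 8.27×10^5 W/m

Q' = 827 kW/m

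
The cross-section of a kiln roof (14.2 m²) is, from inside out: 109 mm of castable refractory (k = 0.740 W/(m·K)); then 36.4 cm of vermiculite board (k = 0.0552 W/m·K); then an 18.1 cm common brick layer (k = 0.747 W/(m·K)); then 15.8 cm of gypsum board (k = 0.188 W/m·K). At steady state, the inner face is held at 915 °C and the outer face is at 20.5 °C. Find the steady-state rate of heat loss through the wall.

Q = 1620 W

Treat each layer as a resistance in series:
  R_castable refractory = L/(kA) = 0.109/(0.740·14.2) = 0.01037 K/W
  R_vermiculite board = L/(kA) = 0.364/(0.0552·14.2) = 0.4644 K/W
  R_common brick = L/(kA) = 0.181/(0.747·14.2) = 0.01706 K/W
  R_gypsum board = L/(kA) = 0.158/(0.188·14.2) = 0.05918 K/W
ΣR = 0.01037 + 0.4644 + 0.01706 + 0.05918 = 0.5510 K/W
Q = ΔT/ΣR = (915 °C − 20.5 °C)/0.5510 = 1620 W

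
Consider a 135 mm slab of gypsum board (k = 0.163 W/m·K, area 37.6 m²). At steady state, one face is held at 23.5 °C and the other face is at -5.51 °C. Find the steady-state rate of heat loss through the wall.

Q = kA·ΔT/L = 0.163 × 37.6 × |23.5 °C − -5.51 °C| / 0.135 = 1320 W

Q = 1320 W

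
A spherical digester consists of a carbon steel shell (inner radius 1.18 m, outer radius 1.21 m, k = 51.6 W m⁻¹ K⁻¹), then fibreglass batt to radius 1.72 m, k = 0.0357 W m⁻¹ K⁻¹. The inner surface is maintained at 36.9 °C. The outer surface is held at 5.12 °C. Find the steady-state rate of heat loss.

Series thermal resistances, inner to outer:
  R_carbon steel = (1/1.18 − 1/1.21)/(4πk) = 0.02101/(4π·51.6) = 3.240×10^-5 K/W
  R_fibreglass batt = (1/1.21 − 1/1.72)/(4πk) = 0.2451/(4π·0.0357) = 0.5462 K/W
ΣR = 3.240×10^-5 + 0.5462 = 0.5462 K/W
Q = ΔT/ΣR = (36.9 °C − 5.12 °C)/0.5462 = 58.2 W

Q = 58.2 W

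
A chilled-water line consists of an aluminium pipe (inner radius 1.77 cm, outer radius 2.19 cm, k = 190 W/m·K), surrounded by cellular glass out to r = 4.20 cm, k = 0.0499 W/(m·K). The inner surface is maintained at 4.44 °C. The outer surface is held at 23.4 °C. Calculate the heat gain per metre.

Series thermal resistances, inner to outer:
  R'_aluminium = ln(0.0219/0.0177)/(2πk) = 0.2129/(2π·190) = 1.784×10^-4 m·K/W
  R'_cellular glass = ln(0.0420/0.0219)/(2πk) = 0.6512/(2π·0.0499) = 2.077 m·K/W
ΣR = 1.784×10^-4 + 2.077 = 2.077 m·K/W
Q' = ΔT/ΣR = (4.44 °C − 23.4 °C)/2.077 = -9.13 W/m
(Negative Q' ⇒ heat flows inward; heat gain = 9.13 W/m.)

Q' = 9.13 W/m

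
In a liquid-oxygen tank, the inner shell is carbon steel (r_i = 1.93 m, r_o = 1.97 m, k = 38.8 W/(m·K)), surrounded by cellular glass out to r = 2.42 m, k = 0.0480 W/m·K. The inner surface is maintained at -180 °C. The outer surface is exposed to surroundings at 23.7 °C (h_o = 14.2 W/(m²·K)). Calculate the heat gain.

Q = 1290 W

Resistance network (inner→outer):
  R_carbon steel = (1/1.93 − 1/1.97)/(4πk) = 0.01052/(4π·38.8) = 2.158×10^-5 K/W
  R_cellular glass = (1/1.97 − 1/2.42)/(4πk) = 0.09439/(4π·0.0480) = 0.1565 K/W
  R_conv,out = 1/(4πr²h) = 1/(4π·2.42²·14.2) = 9.569×10^-4 K/W
ΣR = 2.158×10^-5 + 0.1565 + 9.569×10^-4 = 0.1575 K/W
Q = ΔT/ΣR = (-180 °C − 23.7 °C)/0.1575 = -1290 W
(Negative Q ⇒ heat flows inward; heat gain = 1290 W.)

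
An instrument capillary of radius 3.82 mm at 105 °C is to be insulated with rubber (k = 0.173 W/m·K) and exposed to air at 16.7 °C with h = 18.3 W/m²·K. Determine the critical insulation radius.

For a cylinder, r_cr = k_ins/h = 0.173/18.3 = 0.00945 m = 0.945 cm

r_cr = 0.945 cm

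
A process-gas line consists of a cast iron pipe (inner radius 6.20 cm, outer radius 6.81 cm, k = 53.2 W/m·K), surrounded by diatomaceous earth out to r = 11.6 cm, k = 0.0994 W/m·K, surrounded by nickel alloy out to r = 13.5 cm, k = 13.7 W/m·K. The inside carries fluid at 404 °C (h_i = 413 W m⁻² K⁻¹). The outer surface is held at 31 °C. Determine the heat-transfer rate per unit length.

Treat each layer as a resistance in series:
  R'_conv,in = 1/(2πr h) = 1/(2π·0.0620·413) = 0.006216 m·K/W
  R'_cast iron = ln(0.0681/0.0620)/(2πk) = 0.09384/(2π·53.2) = 2.807×10^-4 m·K/W
  R'_diatomaceous earth = ln(0.116/0.0681)/(2πk) = 0.5326/(2π·0.0994) = 0.8528 m·K/W
  R'_nickel alloy = ln(0.135/0.116)/(2πk) = 0.1517/(2π·13.7) = 0.001762 m·K/W
ΣR = 0.006216 + 2.807×10^-4 + 0.8528 + 0.001762 = 0.8611 m·K/W
Q' = ΔT/ΣR = (404 °C − 31 °C)/0.8611 = 433 W/m

Q' = 433 W/m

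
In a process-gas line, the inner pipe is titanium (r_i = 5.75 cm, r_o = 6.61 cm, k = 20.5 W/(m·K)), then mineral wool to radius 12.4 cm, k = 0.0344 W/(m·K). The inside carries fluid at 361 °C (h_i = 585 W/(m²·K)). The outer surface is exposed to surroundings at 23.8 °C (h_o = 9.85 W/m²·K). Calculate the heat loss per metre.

Q' = 111 W/m

Resistance network (inner→outer):
  R'_conv,in = 1/(2πr h) = 1/(2π·0.0575·585) = 0.004731 m·K/W
  R'_titanium = ln(0.0661/0.0575)/(2πk) = 0.1394/(2π·20.5) = 0.001082 m·K/W
  R'_mineral wool = ln(0.124/0.0661)/(2πk) = 0.6291/(2π·0.0344) = 2.911 m·K/W
  R'_conv,out = 1/(2πr h) = 1/(2π·0.124·9.85) = 0.1303 m·K/W
ΣR = 0.004731 + 0.001082 + 2.911 + 0.1303 = 3.047 m·K/W
Q' = ΔT/ΣR = (361 °C − 23.8 °C)/3.047 = 111 W/m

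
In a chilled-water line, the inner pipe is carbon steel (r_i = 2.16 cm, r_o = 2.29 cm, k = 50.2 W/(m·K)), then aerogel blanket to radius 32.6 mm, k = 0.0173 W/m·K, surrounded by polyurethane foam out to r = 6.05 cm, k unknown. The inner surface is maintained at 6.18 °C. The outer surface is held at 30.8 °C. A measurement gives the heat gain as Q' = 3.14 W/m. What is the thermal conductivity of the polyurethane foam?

k = 0.0214 W/m·K

ΣR = ΔT/Q' = |6.18 − 30.8|/3.14 = 7.841 m·K/W
Known resistances:
  R'_carbon steel = ln(0.0229/0.0216)/(2πk) = 0.05844/(2π·50.2) = 1.853×10^-4 m·K/W
  R'_aerogel blanket = ln(0.0326/0.0229)/(2πk) = 0.3532/(2π·0.0173) = 3.249 m·K/W
R_polyurethane foam = ΣR − ΣR_known = 7.841 − 3.249 = 4.592 m·K/W
ln(r₂/r₁)/(2πk) = 4.592 ⇒ k = 0.6183/(2π·4.592) = 0.0214 W/m·K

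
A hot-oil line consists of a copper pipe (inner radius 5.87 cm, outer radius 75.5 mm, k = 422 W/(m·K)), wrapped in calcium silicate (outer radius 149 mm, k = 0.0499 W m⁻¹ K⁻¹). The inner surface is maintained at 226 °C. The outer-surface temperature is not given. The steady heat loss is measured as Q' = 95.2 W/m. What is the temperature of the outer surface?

Sum the resistances:
  R'_copper = ln(0.0755/0.0587)/(2πk) = 0.2517/(2π·422) = 9.492×10^-5 m·K/W
  R'_calcium silicate = ln(0.149/0.0755)/(2πk) = 0.6798/(2π·0.0499) = 2.168 m·K/W
ΣR = 2.168 m·K/W
ΔT = Q'·ΣR = 95.2 × 2.168 = 206.4 K
Heat flows outward, so T_out = T_in − ΔT = 226 − 206.4 = 19.6 °C

T_out = 19.6 °C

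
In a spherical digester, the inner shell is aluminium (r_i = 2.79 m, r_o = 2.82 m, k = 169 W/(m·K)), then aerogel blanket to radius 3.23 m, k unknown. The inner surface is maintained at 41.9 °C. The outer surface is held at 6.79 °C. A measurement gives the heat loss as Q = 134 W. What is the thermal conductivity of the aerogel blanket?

ΣR = ΔT/Q = |41.9 − 6.79|/134 = 0.2620 K/W
Known resistances:
  R_aluminium = (1/2.79 − 1/2.82)/(4πk) = 0.003813/(4π·169) = 1.795×10^-6 K/W
R_aerogel blanket = ΣR − ΣR_known = 0.2620 − 1.795×10^-6 = 0.2620 K/W
(1/r₁−1/r₂)/(4πk) = 0.2620 ⇒ k = 0.04501/(4π·0.2620) = 0.0137 W/m·K

k = 0.0137 W/m·K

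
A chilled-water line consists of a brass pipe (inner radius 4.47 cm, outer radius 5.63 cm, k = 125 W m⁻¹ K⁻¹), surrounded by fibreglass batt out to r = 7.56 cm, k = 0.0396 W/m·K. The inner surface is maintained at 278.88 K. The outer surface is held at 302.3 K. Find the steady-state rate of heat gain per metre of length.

Q' = 19.8 W/m

Treat each layer as a resistance in series:
  R'_brass = ln(0.0563/0.0447)/(2πk) = 0.2307/(2π·125) = 2.938×10^-4 m·K/W
  R'_fibreglass batt = ln(0.0756/0.0563)/(2πk) = 0.2948/(2π·0.0396) = 1.185 m·K/W
ΣR = 2.938×10^-4 + 1.185 = 1.185 m·K/W
Q' = ΔT/ΣR = (278.88 K − 302.3 K)/1.185 = -19.8 W/m
(Negative Q' ⇒ heat flows inward; heat gain = 19.8 W/m.)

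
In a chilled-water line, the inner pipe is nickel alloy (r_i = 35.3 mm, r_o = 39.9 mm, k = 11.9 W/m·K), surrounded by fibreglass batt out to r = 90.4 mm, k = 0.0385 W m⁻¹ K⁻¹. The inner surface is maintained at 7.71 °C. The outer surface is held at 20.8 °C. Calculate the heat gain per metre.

Q' = 3.87 W/m

Resistance network (inner→outer):
  R'_nickel alloy = ln(0.0399/0.0353)/(2πk) = 0.1225/(2π·11.9) = 0.001638 m·K/W
  R'_fibreglass batt = ln(0.0904/0.0399)/(2πk) = 0.8179/(2π·0.0385) = 3.381 m·K/W
ΣR = 0.001638 + 3.381 = 3.383 m·K/W
Q' = ΔT/ΣR = (7.71 °C − 20.8 °C)/3.383 = -3.87 W/m
(Negative Q' ⇒ heat flows inward; heat gain = 3.87 W/m.)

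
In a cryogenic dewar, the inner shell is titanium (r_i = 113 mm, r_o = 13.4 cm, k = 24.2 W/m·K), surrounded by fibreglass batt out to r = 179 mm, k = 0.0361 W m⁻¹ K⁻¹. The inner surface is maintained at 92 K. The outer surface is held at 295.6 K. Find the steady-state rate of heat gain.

Series thermal resistances, inner to outer:
  R_titanium = (1/0.113 − 1/0.134)/(4πk) = 1.387/(4π·24.2) = 0.004560 K/W
  R_fibreglass batt = (1/0.134 − 1/0.179)/(4πk) = 1.876/(4π·0.0361) = 4.136 K/W
ΣR = 0.004560 + 4.136 = 4.141 K/W
Q = ΔT/ΣR = (92 K − 295.6 K)/4.141 = -49.2 W
(Negative Q ⇒ heat flows inward; heat gain = 49.2 W.)

Q = 49.2 W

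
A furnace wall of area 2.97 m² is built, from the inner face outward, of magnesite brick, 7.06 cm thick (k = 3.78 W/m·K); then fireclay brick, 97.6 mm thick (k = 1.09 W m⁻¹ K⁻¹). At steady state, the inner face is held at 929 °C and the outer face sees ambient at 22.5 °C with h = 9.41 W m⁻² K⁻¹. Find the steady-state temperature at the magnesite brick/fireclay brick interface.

T = 850 °C

Series thermal resistances, inner to outer:
  R_magnesite brick = L/(kA) = 0.0706/(3.78·2.97) = 0.006289 K/W
  R_fireclay brick = L/(kA) = 0.0976/(1.09·2.97) = 0.03015 K/W
  R_conv,out = 1/(hA) = 1/(9.41·2.97) = 0.03578 K/W
ΣR = 0.006289 + 0.03015 + 0.03578 = 0.07222 K/W
Q = ΔT/ΣR = (929 °C − 22.5 °C)/0.07222 = 12550 W
From the inner boundary to the magnesite brick/fireclay brick interface, ΣR_partial = 0.006289 K/W.
T_interface = T_in − Q·ΣR_partial = 929 °C − (12550)(0.006289) = 850 °C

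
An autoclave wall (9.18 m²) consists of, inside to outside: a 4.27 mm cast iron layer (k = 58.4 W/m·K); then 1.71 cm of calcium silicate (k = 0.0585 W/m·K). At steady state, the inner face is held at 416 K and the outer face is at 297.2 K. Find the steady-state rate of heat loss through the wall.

Q = 3.73 kW

Treat each layer as a resistance in series:
  R_cast iron = L/(kA) = 0.00427/(58.4·9.18) = 7.965×10^-6 K/W
  R_calcium silicate = L/(kA) = 0.0171/(0.0585·9.18) = 0.03184 K/W
ΣR = 7.965×10^-6 + 0.03184 = 0.03185 K/W
Q = ΔT/ΣR = (416 K − 297.2 K)/0.03185 = 3730 W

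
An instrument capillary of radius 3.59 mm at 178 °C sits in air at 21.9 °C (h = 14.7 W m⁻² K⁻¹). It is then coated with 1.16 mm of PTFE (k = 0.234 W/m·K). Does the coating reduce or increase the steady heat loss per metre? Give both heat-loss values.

Critical radius for a cylinder: r_cr = k/h = 0.0159 m = 1.59 cm.
Outer radius after coating: r₂ = 0.00359 + 0.00116 = 0.00475 m.
Since r₁ < r_cr and r₂ ≤ r_cr, the coating moves toward the maximum at r_cr — heat loss rises.
Bare: R = 1/(2πr₁h) = 3.016 m·K/W; Q = 156.1/3.016 = 51.8 W/m.
Coated: R = R_cond + R_conv = 2.470 m·K/W; Q = 156.1/2.470 = 63.2 W/m.

increases: 51.8 → 63.2 W/m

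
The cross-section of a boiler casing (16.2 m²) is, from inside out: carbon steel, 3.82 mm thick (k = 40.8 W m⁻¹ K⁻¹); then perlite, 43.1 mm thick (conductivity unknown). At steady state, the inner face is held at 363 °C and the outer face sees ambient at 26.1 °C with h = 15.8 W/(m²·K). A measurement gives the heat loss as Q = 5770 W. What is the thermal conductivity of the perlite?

ΣR = ΔT/Q = |363 − 26.1|/5770 = 0.05839 K/W
Known resistances:
  R_carbon steel = L/(kA) = 0.00382/(40.8·16.2) = 5.779×10^-6 K/W
  R_conv,out = 1/(hA) = 1/(15.8·16.2) = 0.003907 K/W
R_perlite = ΣR − ΣR_known = 0.05839 − 0.003913 = 0.05448 K/W
L/(kA) = 0.05448 ⇒ k = 0.0431/(0.05448·16.2) = 0.0488 W/m·K

k = 0.0488 W/m·K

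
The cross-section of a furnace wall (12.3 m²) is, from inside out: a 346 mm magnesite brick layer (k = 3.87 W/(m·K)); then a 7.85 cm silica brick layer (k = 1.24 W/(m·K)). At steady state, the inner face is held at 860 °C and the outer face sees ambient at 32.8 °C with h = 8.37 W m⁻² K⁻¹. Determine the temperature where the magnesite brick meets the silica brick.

T = 588 °C

Series thermal resistances, inner to outer:
  R_magnesite brick = L/(kA) = 0.346/(3.87·12.3) = 0.007269 K/W
  R_silica brick = L/(kA) = 0.0785/(1.24·12.3) = 0.005147 K/W
  R_conv,out = 1/(hA) = 1/(8.37·12.3) = 0.009713 K/W
ΣR = 0.007269 + 0.005147 + 0.009713 = 0.02213 K/W
Q = ΔT/ΣR = (860 °C − 32.8 °C)/0.02213 = 37380 W
From the inner boundary to the magnesite brick/silica brick interface, ΣR_partial = 0.007269 K/W.
T_interface = T_in − Q·ΣR_partial = 860 °C − (37380)(0.007269) = 588 °C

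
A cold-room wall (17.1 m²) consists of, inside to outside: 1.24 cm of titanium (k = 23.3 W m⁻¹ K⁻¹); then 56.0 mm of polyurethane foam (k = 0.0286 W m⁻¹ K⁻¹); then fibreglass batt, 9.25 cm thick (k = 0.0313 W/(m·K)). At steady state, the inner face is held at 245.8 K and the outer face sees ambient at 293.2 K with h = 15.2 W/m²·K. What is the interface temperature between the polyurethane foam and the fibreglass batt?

Resistance network (inner→outer):
  R_titanium = L/(kA) = 0.0124/(23.3·17.1) = 3.112×10^-5 K/W
  R_polyurethane foam = L/(kA) = 0.0560/(0.0286·17.1) = 0.1145 K/W
  R_fibreglass batt = L/(kA) = 0.0925/(0.0313·17.1) = 0.1728 K/W
  R_conv,out = 1/(hA) = 1/(15.2·17.1) = 0.003847 K/W
ΣR = 3.112×10^-5 + 0.1145 + 0.1728 + 0.003847 = 0.2912 K/W
Q = ΔT/ΣR = (245.8 K − 293.2 K)/0.2912 = -162.8 W
From the inner boundary to the polyurethane foam/fibreglass batt interface, ΣR_partial = 0.1145 K/W.
T_interface = T_in − Q·ΣR_partial = 245.8 K − (-162.8)(0.1145) = 264.44 K

T = 264.44 K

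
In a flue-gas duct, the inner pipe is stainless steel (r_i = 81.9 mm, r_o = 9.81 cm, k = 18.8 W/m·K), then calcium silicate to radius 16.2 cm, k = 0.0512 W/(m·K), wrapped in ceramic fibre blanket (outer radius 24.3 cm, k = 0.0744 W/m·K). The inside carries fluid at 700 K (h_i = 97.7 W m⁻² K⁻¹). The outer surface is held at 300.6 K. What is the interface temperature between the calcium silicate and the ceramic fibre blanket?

Resistance network (inner→outer):
  R'_conv,in = 1/(2πr h) = 1/(2π·0.0819·97.7) = 0.01989 m·K/W
  R'_stainless steel = ln(0.0981/0.0819)/(2πk) = 0.1805/(2π·18.8) = 0.001528 m·K/W
  R'_calcium silicate = ln(0.162/0.0981)/(2πk) = 0.5016/(2π·0.0512) = 1.559 m·K/W
  R'_ceramic fibre blanket = ln(0.243/0.162)/(2πk) = 0.4055/(2π·0.0744) = 0.8674 m·K/W
ΣR = 0.01989 + 0.001528 + 1.559 + 0.8674 = 2.448 m·K/W
Q' = ΔT/ΣR = (700 K − 300.6 K)/2.448 = 163.2 W/m
From the inner boundary to the calcium silicate/ceramic fibre blanket interface, ΣR_partial = 1.580 m·K/W.
T_interface = T_in − Q'·ΣR_partial = 700 K − (163.2)(1.580) = 442 K

T = 442 K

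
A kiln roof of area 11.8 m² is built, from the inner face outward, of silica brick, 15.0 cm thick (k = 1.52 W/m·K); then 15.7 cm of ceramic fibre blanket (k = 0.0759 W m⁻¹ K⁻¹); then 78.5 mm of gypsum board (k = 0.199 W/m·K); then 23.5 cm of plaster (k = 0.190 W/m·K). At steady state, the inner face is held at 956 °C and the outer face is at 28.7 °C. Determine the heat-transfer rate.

Q = 2.88 kW

Resistance network (inner→outer):
  R_silica brick = L/(kA) = 0.150/(1.52·11.8) = 0.008363 K/W
  R_ceramic fibre blanket = L/(kA) = 0.157/(0.0759·11.8) = 0.1753 K/W
  R_gypsum board = L/(kA) = 0.0785/(0.199·11.8) = 0.03343 K/W
  R_plaster = L/(kA) = 0.235/(0.190·11.8) = 0.1048 K/W
ΣR = 0.008363 + 0.1753 + 0.03343 + 0.1048 = 0.3219 K/W
Q = ΔT/ΣR = (956 °C − 28.7 °C)/0.3219 = 2880 W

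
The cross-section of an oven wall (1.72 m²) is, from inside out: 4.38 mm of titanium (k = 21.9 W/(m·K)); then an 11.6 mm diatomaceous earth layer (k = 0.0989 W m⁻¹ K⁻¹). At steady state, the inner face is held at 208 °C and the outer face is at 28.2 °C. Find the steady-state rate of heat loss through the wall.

Q = 2.63 kW

Treat each layer as a resistance in series:
  R_titanium = L/(kA) = 0.00438/(21.9·1.72) = 1.163×10^-4 K/W
  R_diatomaceous earth = L/(kA) = 0.0116/(0.0989·1.72) = 0.06819 K/W
ΣR = 1.163×10^-4 + 0.06819 = 0.06831 K/W
Q = ΔT/ΣR = (208 °C − 28.2 °C)/0.06831 = 2630 W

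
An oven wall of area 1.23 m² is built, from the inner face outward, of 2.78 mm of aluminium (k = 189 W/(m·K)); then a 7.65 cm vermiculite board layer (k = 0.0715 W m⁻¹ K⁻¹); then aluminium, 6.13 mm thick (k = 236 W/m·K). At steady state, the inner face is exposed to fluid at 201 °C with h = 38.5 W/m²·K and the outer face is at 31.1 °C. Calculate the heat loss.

Resistance network (inner→outer):
  R_conv,in = 1/(hA) = 1/(38.5·1.23) = 0.02112 K/W
  R_aluminium = L/(kA) = 0.00278/(189·1.23) = 1.196×10^-5 K/W
  R_vermiculite board = L/(kA) = 0.0765/(0.0715·1.23) = 0.8699 K/W
  R_aluminium = L/(kA) = 0.00613/(236·1.23) = 2.112×10^-5 K/W
ΣR = 0.02112 + 1.196×10^-5 + 0.8699 + 2.112×10^-5 = 0.8911 K/W
Q = ΔT/ΣR = (201 °C − 31.1 °C)/0.8911 = 191 W

Q = 191 W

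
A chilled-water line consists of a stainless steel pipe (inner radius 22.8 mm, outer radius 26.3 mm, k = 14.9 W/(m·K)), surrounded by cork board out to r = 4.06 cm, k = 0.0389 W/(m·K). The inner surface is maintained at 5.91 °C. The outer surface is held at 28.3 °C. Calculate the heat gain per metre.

Q' = 12.6 W/m

Treat each layer as a resistance in series:
  R'_stainless steel = ln(0.0263/0.0228)/(2πk) = 0.1428/(2π·14.9) = 0.001525 m·K/W
  R'_cork board = ln(0.0406/0.0263)/(2πk) = 0.4342/(2π·0.0389) = 1.776 m·K/W
ΣR = 0.001525 + 1.776 = 1.778 m·K/W
Q' = ΔT/ΣR = (5.91 °C − 28.3 °C)/1.778 = -12.6 W/m
(Negative Q' ⇒ heat flows inward; heat gain = 12.6 W/m.)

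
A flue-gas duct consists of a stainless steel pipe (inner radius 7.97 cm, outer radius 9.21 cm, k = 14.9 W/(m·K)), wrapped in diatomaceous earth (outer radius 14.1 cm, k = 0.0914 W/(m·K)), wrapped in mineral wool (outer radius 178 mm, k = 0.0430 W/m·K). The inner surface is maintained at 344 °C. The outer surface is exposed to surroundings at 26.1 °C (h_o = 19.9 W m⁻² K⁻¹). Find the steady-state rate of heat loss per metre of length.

Resistance network (inner→outer):
  R'_stainless steel = ln(0.0921/0.0797)/(2πk) = 0.1446/(2π·14.9) = 0.001545 m·K/W
  R'_diatomaceous earth = ln(0.141/0.0921)/(2πk) = 0.4259/(2π·0.0914) = 0.7416 m·K/W
  R'_mineral wool = ln(0.178/0.141)/(2πk) = 0.2330/(2π·0.0430) = 0.8625 m·K/W
  R'_conv,out = 1/(2πr h) = 1/(2π·0.178·19.9) = 0.04493 m·K/W
ΣR = 0.001545 + 0.7416 + 0.8625 + 0.04493 = 1.651 m·K/W
Q' = ΔT/ΣR = (344 °C − 26.1 °C)/1.651 = 193 W/m

Q' = 193 W/m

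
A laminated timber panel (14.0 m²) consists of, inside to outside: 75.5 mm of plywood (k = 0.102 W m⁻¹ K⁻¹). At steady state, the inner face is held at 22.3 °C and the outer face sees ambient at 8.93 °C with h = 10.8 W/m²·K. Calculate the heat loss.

Q = 225 W

Treat each layer as a resistance in series:
  R_plywood = L/(kA) = 0.0755/(0.102·14.0) = 0.05287 K/W
  R_conv,out = 1/(hA) = 1/(10.8·14.0) = 0.006614 K/W
ΣR = 0.05287 + 0.006614 = 0.05948 K/W
Q = ΔT/ΣR = (22.3 °C − 8.93 °C)/0.05948 = 225 W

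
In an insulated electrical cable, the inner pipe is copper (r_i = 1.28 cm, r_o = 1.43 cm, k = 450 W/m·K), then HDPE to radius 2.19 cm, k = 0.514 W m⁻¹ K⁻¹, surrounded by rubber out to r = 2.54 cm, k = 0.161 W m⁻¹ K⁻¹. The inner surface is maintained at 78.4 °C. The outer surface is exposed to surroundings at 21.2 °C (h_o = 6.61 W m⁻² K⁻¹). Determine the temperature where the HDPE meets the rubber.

Treat each layer as a resistance in series:
  R'_copper = ln(0.0143/0.0128)/(2πk) = 0.1108/(2π·450) = 3.919×10^-5 m·K/W
  R'_HDPE = ln(0.0219/0.0143)/(2πk) = 0.4262/(2π·0.514) = 0.1320 m·K/W
  R'_rubber = ln(0.0254/0.0219)/(2πk) = 0.1483/(2π·0.161) = 0.1466 m·K/W
  R'_conv,out = 1/(2πr h) = 1/(2π·0.0254·6.61) = 0.9479 m·K/W
ΣR = 3.919×10^-5 + 0.1320 + 0.1466 + 0.9479 = 1.227 m·K/W
Q' = ΔT/ΣR = (78.4 °C − 21.2 °C)/1.227 = 46.62 W/m
From the inner boundary to the HDPE/rubber interface, ΣR_partial = 0.1320 m·K/W.
T_interface = T_in − Q'·ΣR_partial = 78.4 °C − (46.62)(0.1320) = 72.2 °C

T = 72.2 °C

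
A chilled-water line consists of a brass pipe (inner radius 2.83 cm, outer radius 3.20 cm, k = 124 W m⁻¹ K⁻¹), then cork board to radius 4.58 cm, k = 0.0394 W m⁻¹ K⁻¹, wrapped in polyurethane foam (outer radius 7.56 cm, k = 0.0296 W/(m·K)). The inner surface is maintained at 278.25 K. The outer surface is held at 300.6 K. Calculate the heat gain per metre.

Series thermal resistances, inner to outer:
  R'_brass = ln(0.0320/0.0283)/(2πk) = 0.1229/(2π·124) = 1.577×10^-4 m·K/W
  R'_cork board = ln(0.0458/0.0320)/(2πk) = 0.3585/(2π·0.0394) = 1.448 m·K/W
  R'_polyurethane foam = ln(0.0756/0.0458)/(2πk) = 0.5012/(2π·0.0296) = 2.695 m·K/W
ΣR = 1.577×10^-4 + 1.448 + 2.695 = 4.143 m·K/W
Q' = ΔT/ΣR = (278.25 K − 300.6 K)/4.143 = -5.39 W/m
(Negative Q' ⇒ heat flows inward; heat gain = 5.39 W/m.)

Q' = 5.39 W/m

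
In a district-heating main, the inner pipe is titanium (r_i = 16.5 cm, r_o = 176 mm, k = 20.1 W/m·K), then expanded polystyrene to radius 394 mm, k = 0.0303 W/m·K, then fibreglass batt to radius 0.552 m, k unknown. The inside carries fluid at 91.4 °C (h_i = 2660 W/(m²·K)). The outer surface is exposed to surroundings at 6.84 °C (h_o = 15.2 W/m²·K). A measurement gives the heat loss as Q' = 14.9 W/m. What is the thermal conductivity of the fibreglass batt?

k = 0.0377 W/m·K

ΣR = ΔT/Q' = |91.4 − 6.84|/14.9 = 5.675 m·K/W
Known resistances:
  R'_conv,in = 1/(2πr h) = 1/(2π·0.165·2660) = 3.626×10^-4 m·K/W
  R'_titanium = ln(0.176/0.165)/(2πk) = 0.06454/(2π·20.1) = 5.110×10^-4 m·K/W
  R'_expanded polystyrene = ln(0.394/0.176)/(2πk) = 0.8059/(2π·0.0303) = 4.233 m·K/W
  R'_conv,out = 1/(2πr h) = 1/(2π·0.552·15.2) = 0.01897 m·K/W
R_fibreglass batt = ΣR − ΣR_known = 5.675 − 4.253 = 1.422 m·K/W
ln(r₂/r₁)/(2πk) = 1.422 ⇒ k = 0.3372/(2π·1.422) = 0.0377 W/m·K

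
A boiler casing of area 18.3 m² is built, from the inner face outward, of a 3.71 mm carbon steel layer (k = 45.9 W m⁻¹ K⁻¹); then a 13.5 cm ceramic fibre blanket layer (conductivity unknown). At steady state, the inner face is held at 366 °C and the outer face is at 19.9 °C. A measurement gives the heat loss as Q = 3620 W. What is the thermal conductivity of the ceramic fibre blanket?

ΣR = ΔT/Q = |366 − 19.9|/3620 = 0.09561 K/W
Known resistances:
  R_carbon steel = L/(kA) = 0.00371/(45.9·18.3) = 4.417×10^-6 K/W
R_ceramic fibre blanket = ΣR − ΣR_known = 0.09561 − 4.417×10^-6 = 0.09561 K/W
L/(kA) = 0.09561 ⇒ k = 0.135/(0.09561·18.3) = 0.0772 W/m·K

k = 0.0772 W/m·K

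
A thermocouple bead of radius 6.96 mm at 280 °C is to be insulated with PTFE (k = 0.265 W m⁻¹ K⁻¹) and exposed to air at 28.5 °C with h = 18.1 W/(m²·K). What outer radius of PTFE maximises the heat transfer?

For a sphere, r_cr = 2k_ins/h = 2·0.265/18.1 = 0.0293 m = 2.93 cm

r_cr = 2.93 cm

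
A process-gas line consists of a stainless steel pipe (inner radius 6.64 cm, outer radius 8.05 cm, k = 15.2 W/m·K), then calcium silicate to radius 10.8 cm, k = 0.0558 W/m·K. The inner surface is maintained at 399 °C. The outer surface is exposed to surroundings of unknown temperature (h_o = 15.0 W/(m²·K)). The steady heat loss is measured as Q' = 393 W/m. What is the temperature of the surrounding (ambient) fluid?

T_out = 30.2 °C

Series resistances:
  R'_stainless steel = ln(0.0805/0.0664)/(2πk) = 0.1926/(2π·15.2) = 0.002016 m·K/W
  R'_calcium silicate = ln(0.108/0.0805)/(2πk) = 0.2939/(2π·0.0558) = 0.8382 m·K/W
  R'_conv,out = 1/(2πr h) = 1/(2π·0.108·15.0) = 0.09824 m·K/W
ΣR = 0.9385 m·K/W
ΔT = Q'·ΣR = 393 × 0.9385 = 368.8 K
Heat flows outward, so T_out = T_in − ΔT = 399 − 368.8 = 30.2 °C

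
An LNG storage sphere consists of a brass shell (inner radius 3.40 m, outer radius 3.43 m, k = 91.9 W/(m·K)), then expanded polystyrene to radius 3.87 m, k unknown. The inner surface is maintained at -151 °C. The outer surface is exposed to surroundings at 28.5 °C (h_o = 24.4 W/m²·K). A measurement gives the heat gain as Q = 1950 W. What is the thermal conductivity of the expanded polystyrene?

ΣR = ΔT/Q = |-151 − 28.5|/1950 = 0.09205 K/W
Known resistances:
  R_brass = (1/3.40 − 1/3.43)/(4πk) = 0.002572/(4π·91.9) = 2.228×10^-6 K/W
  R_conv,out = 1/(4πr²h) = 1/(4π·3.87²·24.4) = 2.178×10^-4 K/W
R_expanded polystyrene = ΣR − ΣR_known = 0.09205 − 2.200×10^-4 = 0.09183 K/W
(1/r₁−1/r₂)/(4πk) = 0.09183 ⇒ k = 0.03315/(4π·0.09183) = 0.0287 W/m·K

k = 0.0287 W/m·K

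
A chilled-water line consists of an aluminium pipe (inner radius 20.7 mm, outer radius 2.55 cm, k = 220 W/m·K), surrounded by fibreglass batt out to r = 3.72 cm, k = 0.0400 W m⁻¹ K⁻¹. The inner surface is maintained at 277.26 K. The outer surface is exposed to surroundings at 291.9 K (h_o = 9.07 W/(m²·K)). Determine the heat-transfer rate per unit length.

Q' = 7.41 W/m

Series thermal resistances, inner to outer:
  R'_aluminium = ln(0.0255/0.0207)/(2πk) = 0.2085/(2π·220) = 1.509×10^-4 m·K/W
  R'_fibreglass batt = ln(0.0372/0.0255)/(2πk) = 0.3776/(2π·0.0400) = 1.503 m·K/W
  R'_conv,out = 1/(2πr h) = 1/(2π·0.0372·9.07) = 0.4717 m·K/W
ΣR = 1.509×10^-4 + 1.503 + 0.4717 = 1.975 m·K/W
Q' = ΔT/ΣR = (277.26 K − 291.9 K)/1.975 = -7.41 W/m
(Negative Q' ⇒ heat flows inward; heat gain = 7.41 W/m.)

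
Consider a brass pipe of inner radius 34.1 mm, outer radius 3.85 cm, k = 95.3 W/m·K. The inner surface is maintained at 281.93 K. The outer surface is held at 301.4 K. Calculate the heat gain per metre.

Q' = 96100 W/m

Q' = 2πk·ΔT/ln(r₂/r₁) = 2π × 95.3 × 19.47 / ln(0.0385/0.0341) = 96100 W/m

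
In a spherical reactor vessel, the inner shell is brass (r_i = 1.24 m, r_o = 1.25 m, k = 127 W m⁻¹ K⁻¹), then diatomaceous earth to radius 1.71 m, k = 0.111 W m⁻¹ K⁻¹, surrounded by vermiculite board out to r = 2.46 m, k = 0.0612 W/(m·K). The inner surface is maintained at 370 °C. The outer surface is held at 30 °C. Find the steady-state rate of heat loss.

Q = 881 W

Series thermal resistances, inner to outer:
  R_brass = (1/1.24 − 1/1.25)/(4πk) = 0.006452/(4π·127) = 4.043×10^-6 K/W
  R_diatomaceous earth = (1/1.25 − 1/1.71)/(4πk) = 0.2152/(4π·0.111) = 0.1543 K/W
  R_vermiculite board = (1/1.71 − 1/2.46)/(4πk) = 0.1783/(4π·0.0612) = 0.2318 K/W
ΣR = 4.043×10^-6 + 0.1543 + 0.2318 = 0.3861 K/W
Q = ΔT/ΣR = (370 °C − 30 °C)/0.3861 = 881 W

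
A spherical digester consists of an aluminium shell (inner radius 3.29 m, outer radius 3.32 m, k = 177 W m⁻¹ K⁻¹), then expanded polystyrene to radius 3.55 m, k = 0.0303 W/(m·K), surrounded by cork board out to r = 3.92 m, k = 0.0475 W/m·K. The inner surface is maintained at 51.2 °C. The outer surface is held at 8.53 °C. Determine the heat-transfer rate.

Treat each layer as a resistance in series:
  R_aluminium = (1/3.29 − 1/3.32)/(4πk) = 0.002747/(4π·177) = 1.235×10^-6 K/W
  R_expanded polystyrene = (1/3.32 − 1/3.55)/(4πk) = 0.01951/(4π·0.0303) = 0.05125 K/W
  R_cork board = (1/3.55 − 1/3.92)/(4πk) = 0.02659/(4π·0.0475) = 0.04454 K/W
ΣR = 1.235×10^-6 + 0.05125 + 0.04454 = 0.09579 K/W
Q = ΔT/ΣR = (51.2 °C − 8.53 °C)/0.09579 = 445 W

Q = 445 W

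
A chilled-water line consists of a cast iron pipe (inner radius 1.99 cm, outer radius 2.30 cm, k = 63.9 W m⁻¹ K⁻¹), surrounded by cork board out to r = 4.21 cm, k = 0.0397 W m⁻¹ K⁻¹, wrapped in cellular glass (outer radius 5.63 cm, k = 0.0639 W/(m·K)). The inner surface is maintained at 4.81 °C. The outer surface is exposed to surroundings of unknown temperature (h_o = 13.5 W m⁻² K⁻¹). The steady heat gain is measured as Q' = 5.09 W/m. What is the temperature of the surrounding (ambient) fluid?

T_out = 21.9 °C

Sum the resistances:
  R'_cast iron = ln(0.0230/0.0199)/(2πk) = 0.1448/(2π·63.9) = 3.606×10^-4 m·K/W
  R'_cork board = ln(0.0421/0.0230)/(2πk) = 0.6046/(2π·0.0397) = 2.424 m·K/W
  R'_cellular glass = ln(0.0563/0.0421)/(2πk) = 0.2906/(2π·0.0639) = 0.7239 m·K/W
  R'_conv,out = 1/(2πr h) = 1/(2π·0.0563·13.5) = 0.2094 m·K/W
ΣR = 3.357 m·K/W
ΔT = Q'·ΣR = 5.09 × 3.357 = 17.09 K
Heat flows inward, so T_out = T_in + ΔT = 4.81 + 17.09 = 21.9 °C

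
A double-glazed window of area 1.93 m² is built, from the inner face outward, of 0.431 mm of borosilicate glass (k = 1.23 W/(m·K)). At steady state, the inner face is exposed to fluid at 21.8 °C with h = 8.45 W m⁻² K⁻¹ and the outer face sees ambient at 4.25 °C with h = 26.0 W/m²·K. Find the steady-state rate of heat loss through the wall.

Q = 216 W

Resistance network (inner→outer):
  R_conv,in = 1/(hA) = 1/(8.45·1.93) = 0.06132 K/W
  R_borosilicate glass = L/(kA) = 4.31×10^-4/(1.23·1.93) = 1.816×10^-4 K/W
  R_conv,out = 1/(hA) = 1/(26.0·1.93) = 0.01993 K/W
ΣR = 0.06132 + 1.816×10^-4 + 0.01993 = 0.08143 K/W
Q = ΔT/ΣR = (21.8 °C − 4.25 °C)/0.08143 = 216 W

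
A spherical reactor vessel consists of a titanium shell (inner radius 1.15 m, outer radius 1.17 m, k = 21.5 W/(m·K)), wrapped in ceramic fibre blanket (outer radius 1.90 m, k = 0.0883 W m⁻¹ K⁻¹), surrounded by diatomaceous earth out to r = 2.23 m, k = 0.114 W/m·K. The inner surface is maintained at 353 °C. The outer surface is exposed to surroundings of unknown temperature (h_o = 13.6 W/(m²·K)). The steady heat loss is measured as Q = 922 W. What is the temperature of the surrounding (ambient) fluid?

T_out = 28.9 °C

Sum the resistances:
  R_titanium = (1/1.15 − 1/1.17)/(4πk) = 0.01486/(4π·21.5) = 5.502×10^-5 K/W
  R_ceramic fibre blanket = (1/1.17 − 1/1.90)/(4πk) = 0.3284/(4π·0.0883) = 0.2959 K/W
  R_diatomaceous earth = (1/1.90 − 1/2.23)/(4πk) = 0.07789/(4π·0.114) = 0.05437 K/W
  R_conv,out = 1/(4πr²h) = 1/(4π·2.23²·13.6) = 0.001177 K/W
ΣR = 0.3515 K/W
ΔT = Q·ΣR = 922 × 0.3515 = 324.1 K
Heat flows outward, so T_out = T_in − ΔT = 353 − 324.1 = 28.9 °C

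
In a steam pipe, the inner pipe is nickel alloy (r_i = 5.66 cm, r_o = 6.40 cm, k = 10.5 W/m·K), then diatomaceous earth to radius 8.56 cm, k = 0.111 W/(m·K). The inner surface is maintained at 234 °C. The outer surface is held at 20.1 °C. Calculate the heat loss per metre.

Q' = 511 W/m

Resistance network (inner→outer):
  R'_nickel alloy = ln(0.0640/0.0566)/(2πk) = 0.1229/(2π·10.5) = 0.001862 m·K/W
  R'_diatomaceous earth = ln(0.0856/0.0640)/(2πk) = 0.2908/(2π·0.111) = 0.4170 m·K/W
ΣR = 0.001862 + 0.4170 = 0.4189 m·K/W
Q' = ΔT/ΣR = (234 °C − 20.1 °C)/0.4189 = 511 W/m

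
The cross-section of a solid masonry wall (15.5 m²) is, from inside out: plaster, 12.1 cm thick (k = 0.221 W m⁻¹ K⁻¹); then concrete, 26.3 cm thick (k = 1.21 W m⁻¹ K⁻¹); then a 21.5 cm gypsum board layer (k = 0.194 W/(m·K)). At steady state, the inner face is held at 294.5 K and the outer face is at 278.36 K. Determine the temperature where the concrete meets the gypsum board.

T = 287.9 K

Treat each layer as a resistance in series:
  R_plaster = L/(kA) = 0.121/(0.221·15.5) = 0.03532 K/W
  R_concrete = L/(kA) = 0.263/(1.21·15.5) = 0.01402 K/W
  R_gypsum board = L/(kA) = 0.215/(0.194·15.5) = 0.07150 K/W
ΣR = 0.03532 + 0.01402 + 0.07150 = 0.1208 K/W
Q = ΔT/ΣR = (294.5 K − 278.36 K)/0.1208 = 133.6 W
From the inner boundary to the concrete/gypsum board interface, ΣR_partial = 0.04934 K/W.
T_interface = T_in − Q·ΣR_partial = 294.5 K − (133.6)(0.04934) = 287.9 K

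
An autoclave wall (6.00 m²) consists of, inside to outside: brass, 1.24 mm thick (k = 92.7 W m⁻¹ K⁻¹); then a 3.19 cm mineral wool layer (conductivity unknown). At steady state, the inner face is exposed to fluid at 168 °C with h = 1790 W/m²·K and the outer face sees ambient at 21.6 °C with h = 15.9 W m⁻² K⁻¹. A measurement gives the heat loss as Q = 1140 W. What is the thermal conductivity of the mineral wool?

ΣR = ΔT/Q = |168 − 21.6|/1140 = 0.1284 K/W
Known resistances:
  R_conv,in = 1/(hA) = 1/(1790·6.00) = 9.311×10^-5 K/W
  R_brass = L/(kA) = 0.00124/(92.7·6.00) = 2.229×10^-6 K/W
  R_conv,out = 1/(hA) = 1/(15.9·6.00) = 0.01048 K/W
R_mineral wool = ΣR − ΣR_known = 0.1284 − 0.01058 = 0.1178 K/W
L/(kA) = 0.1178 ⇒ k = 0.0319/(0.1178·6.00) = 0.0451 W/m·K

k = 0.0451 W/m·K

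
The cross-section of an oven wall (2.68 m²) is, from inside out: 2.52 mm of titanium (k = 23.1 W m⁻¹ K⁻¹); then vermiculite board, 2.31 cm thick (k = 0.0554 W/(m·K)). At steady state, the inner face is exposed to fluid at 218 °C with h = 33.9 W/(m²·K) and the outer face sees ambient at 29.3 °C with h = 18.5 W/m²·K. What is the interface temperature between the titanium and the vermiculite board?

T = 207 °C

Resistance network (inner→outer):
  R_conv,in = 1/(hA) = 1/(33.9·2.68) = 0.01101 K/W
  R_titanium = L/(kA) = 0.00252/(23.1·2.68) = 4.071×10^-5 K/W
  R_vermiculite board = L/(kA) = 0.0231/(0.0554·2.68) = 0.1556 K/W
  R_conv,out = 1/(hA) = 1/(18.5·2.68) = 0.02017 K/W
ΣR = 0.01101 + 4.071×10^-5 + 0.1556 + 0.02017 = 0.1868 K/W
Q = ΔT/ΣR = (218 °C − 29.3 °C)/0.1868 = 1010 W
From the inner boundary to the titanium/vermiculite board interface, ΣR_partial = 0.01105 K/W.
T_interface = T_in − Q·ΣR_partial = 218 °C − (1010)(0.01105) = 207 °C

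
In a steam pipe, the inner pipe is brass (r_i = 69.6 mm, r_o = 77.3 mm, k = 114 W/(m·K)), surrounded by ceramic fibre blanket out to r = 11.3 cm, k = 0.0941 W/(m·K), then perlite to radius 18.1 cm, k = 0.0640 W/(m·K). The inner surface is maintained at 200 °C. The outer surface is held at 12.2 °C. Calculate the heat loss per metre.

Treat each layer as a resistance in series:
  R'_brass = ln(0.0773/0.0696)/(2πk) = 0.1049/(2π·114) = 1.465×10^-4 m·K/W
  R'_ceramic fibre blanket = ln(0.113/0.0773)/(2πk) = 0.3797/(2π·0.0941) = 0.6422 m·K/W
  R'_perlite = ln(0.181/0.113)/(2πk) = 0.4711/(2π·0.0640) = 1.172 m·K/W
ΣR = 1.465×10^-4 + 0.6422 + 1.172 = 1.814 m·K/W
Q' = ΔT/ΣR = (200 °C − 12.2 °C)/1.814 = 104 W/m

Q' = 104 W/m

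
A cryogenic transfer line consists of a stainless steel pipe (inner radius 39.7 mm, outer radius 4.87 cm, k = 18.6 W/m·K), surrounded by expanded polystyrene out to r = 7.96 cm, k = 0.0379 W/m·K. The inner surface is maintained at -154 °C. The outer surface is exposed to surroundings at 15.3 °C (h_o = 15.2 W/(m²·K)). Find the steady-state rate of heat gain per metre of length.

Treat each layer as a resistance in series:
  R'_stainless steel = ln(0.0487/0.0397)/(2πk) = 0.2043/(2π·18.6) = 0.001748 m·K/W
  R'_expanded polystyrene = ln(0.0796/0.0487)/(2πk) = 0.4913/(2π·0.0379) = 2.063 m·K/W
  R'_conv,out = 1/(2πr h) = 1/(2π·0.0796·15.2) = 0.1315 m·K/W
ΣR = 0.001748 + 2.063 + 0.1315 = 2.196 m·K/W
Q' = ΔT/ΣR = (-154 °C − 15.3 °C)/2.196 = -77.1 W/m
(Negative Q' ⇒ heat flows inward; heat gain = 77.1 W/m.)

Q' = 77.1 W/m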